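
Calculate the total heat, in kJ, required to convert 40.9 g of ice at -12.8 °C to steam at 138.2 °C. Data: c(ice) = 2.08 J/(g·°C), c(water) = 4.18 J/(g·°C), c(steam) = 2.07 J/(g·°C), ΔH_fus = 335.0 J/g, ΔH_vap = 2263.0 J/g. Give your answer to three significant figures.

q1 (heat ice -12.8→0.0 °C): 40.9 × 2.08 × 12.8 = 1089 J
q2 (melt at 0 °C): 40.9 × 335.0 = 13702 J
q3 (heat water 0.0→100.0 °C): 40.9 × 4.18 × 100.0 = 17096 J
q4 (vaporize at 100 °C): 40.9 × 2263.0 = 92557 J
q5 (heat steam 100.0→138.2 °C): 40.9 × 2.07 × 38.2 = 3234 J
Total: 1089 + 13702 + 17096 + 92557 + 3234 = 127678 J = 128 kJ

q = 128 kJ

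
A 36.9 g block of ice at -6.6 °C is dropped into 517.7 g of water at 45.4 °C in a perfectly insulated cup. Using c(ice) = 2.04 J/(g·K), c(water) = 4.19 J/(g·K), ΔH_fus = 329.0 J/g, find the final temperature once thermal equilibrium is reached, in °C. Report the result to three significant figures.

Heat to bring ice to 0 °C and melt it: q₁ = 36.9×2.04×6.6 + 36.9×329.0 = 12637 J
Heat the water can supply cooling to 0 °C: 517.7×4.19×45.4 = 98480.0 J > q₁, so all ice melts.
Energy balance: 517.7×4.19×(45.4 − T) = 12637 + 36.9×4.19×(T − 0)
2169.163(45.4 − T) = 12637 + 154.611 T
98480.0 − 12637 = 2323.774 T
T = 85843.0 / 2323.774 = 36.94 °C

T_f = 36.9 °C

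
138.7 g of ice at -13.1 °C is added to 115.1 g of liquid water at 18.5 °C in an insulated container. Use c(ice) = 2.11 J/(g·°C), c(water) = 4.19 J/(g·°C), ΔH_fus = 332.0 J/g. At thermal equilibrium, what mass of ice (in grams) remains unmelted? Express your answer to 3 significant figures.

Heat to warm all ice to 0 °C: 138.7×2.11×13.1 = 3833.8 J
Heat released by water cooling to 0 °C: 115.1×4.19×18.5 = 8922.0 J
8922.0 J < 3833.8 + 138.7×332.0 = 49882.2 J, so not all ice melts; final T = 0 °C.
Heat left for melting: 8922.0 − 3833.8 = 5088.2 J
Mass melted = 5088.2 / 332.0 = 15.33 g
Ice remaining = 138.7 − 15.33 = 123.37 g

m_ice remaining = 123 g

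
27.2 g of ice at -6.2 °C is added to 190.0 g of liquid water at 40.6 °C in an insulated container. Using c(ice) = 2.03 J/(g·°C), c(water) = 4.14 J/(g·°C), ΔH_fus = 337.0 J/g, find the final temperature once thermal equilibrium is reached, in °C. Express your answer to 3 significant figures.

T_f = 24.9 °C

Heat to bring ice to 0 °C and melt it: q₁ = 27.2×2.03×6.2 + 27.2×337.0 = 9508.7 J
Heat the water can supply cooling to 0 °C: 190.0×4.14×40.6 = 31936.0 J > q₁, so all ice melts.
Energy balance: 190.0×4.14×(40.6 − T) = 9508.7 + 27.2×4.14×(T − 0)
786.6(40.6 − T) = 9508.7 + 112.608 T
31936.0 − 9508.7 = 899.208 T
T = 22427.3 / 899.208 = 24.94 °C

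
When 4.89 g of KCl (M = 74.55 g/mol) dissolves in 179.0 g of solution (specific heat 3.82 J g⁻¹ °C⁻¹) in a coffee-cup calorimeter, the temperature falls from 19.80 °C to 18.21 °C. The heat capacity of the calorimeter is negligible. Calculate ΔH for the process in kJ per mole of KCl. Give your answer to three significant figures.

ΔH = 16.6 kJ/mol

|ΔT| = |18.21 − 19.80| = 1.59 °C
|q_surr| = (179.0 × 3.82) × 1.59 = 683.78 × 1.59 = 1087 J
n(KCl) = 4.89 / 74.55 = 0.06559 mol
Temperature fell, so q_rxn = +|q_surr| = 1.087 kJ
ΔH = q_rxn / n = 16.57 kJ/mol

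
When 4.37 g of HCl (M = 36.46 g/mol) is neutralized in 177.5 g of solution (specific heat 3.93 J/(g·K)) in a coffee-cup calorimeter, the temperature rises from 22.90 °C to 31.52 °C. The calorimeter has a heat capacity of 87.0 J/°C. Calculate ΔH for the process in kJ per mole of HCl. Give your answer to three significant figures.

|ΔT| = |31.52 − 22.90| = 8.62 °C
|q_surr| = (177.5 × 3.93 + 87.0) × 8.62 = 784.575 × 8.62 = 6763 J
n(HCl) = 4.37 / 36.46 = 0.1199 mol
Temperature rose, so q_rxn = −|q_surr| = -6.763 kJ
ΔH = q_rxn / n = -56.41 kJ/mol

ΔH = -56.4 kJ/mol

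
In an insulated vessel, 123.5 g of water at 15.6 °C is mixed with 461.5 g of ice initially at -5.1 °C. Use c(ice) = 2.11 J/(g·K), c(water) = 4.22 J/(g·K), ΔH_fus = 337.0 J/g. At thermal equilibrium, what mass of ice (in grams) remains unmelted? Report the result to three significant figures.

m_ice remaining = 452 g

Heat to warm all ice to 0 °C: 461.5×2.11×5.1 = 4966.2 J
Heat released by water cooling to 0 °C: 123.5×4.22×15.6 = 8130.3 J
8130.3 J < 4966.2 + 461.5×337.0 = 160491.7 J, so not all ice melts; final T = 0 °C.
Heat left for melting: 8130.3 − 4966.2 = 3164.1 J
Mass melted = 3164.1 / 337.0 = 9.389 g
Ice remaining = 461.5 − 9.389 = 452.111 g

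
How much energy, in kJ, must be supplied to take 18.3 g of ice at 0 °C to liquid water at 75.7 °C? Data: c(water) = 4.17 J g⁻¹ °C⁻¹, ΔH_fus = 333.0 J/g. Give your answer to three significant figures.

q1 (melt at 0 °C): 18.3 × 333.0 = 6094 J
q2 (heat water 0.0→75.7 °C): 18.3 × 4.17 × 75.7 = 5777 J
Total: 6094 + 5777 = 11871 J = 11.9 kJ

q = 11.9 kJ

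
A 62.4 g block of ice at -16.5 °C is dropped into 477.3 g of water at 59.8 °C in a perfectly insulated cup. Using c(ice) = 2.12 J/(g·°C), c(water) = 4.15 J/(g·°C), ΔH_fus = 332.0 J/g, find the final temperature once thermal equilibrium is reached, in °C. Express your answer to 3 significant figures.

T_f = 42.7 °C

Heat to bring ice to 0 °C and melt it: q₁ = 62.4×2.12×16.5 + 62.4×332.0 = 22900 J
Heat the water can supply cooling to 0 °C: 477.3×4.15×59.8 = 118452 J > q₁, so all ice melts.
Energy balance: 477.3×4.15×(59.8 − T) = 22900 + 62.4×4.15×(T − 0)
1980.795(59.8 − T) = 22900 + 258.96 T
118452 − 22900 = 2239.755 T
T = 95552 / 2239.755 = 42.66 °C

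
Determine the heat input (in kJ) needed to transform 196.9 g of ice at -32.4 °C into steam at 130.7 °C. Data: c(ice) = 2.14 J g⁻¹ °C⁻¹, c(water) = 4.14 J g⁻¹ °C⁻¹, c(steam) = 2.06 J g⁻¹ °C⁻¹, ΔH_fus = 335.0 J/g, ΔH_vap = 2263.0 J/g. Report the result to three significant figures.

q = 619 kJ

q1 (heat ice -32.4→0.0 °C): 196.9 × 2.14 × 32.4 = 13652 J
q2 (melt at 0 °C): 196.9 × 335.0 = 65962 J
q3 (heat water 0.0→100.0 °C): 196.9 × 4.14 × 100.0 = 81517 J
q4 (vaporize at 100 °C): 196.9 × 2263.0 = 445585 J
q5 (heat steam 100.0→130.7 °C): 196.9 × 2.06 × 30.7 = 12452 J
Total: 13652 + 65962 + 81517 + 445585 + 12452 = 619168 J = 619 kJ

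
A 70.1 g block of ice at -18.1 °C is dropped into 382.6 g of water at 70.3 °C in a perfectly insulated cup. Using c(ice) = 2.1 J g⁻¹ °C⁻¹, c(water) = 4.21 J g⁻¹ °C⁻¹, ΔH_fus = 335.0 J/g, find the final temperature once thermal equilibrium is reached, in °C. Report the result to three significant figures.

T_f = 45.7 °C

Heat to bring ice to 0 °C and melt it: q₁ = 70.1×2.1×18.1 + 70.1×335.0 = 26148 J
Heat the water can supply cooling to 0 °C: 382.6×4.21×70.3 = 113235 J > q₁, so all ice melts.
Energy balance: 382.6×4.21×(70.3 − T) = 26148 + 70.1×4.21×(T − 0)
1610.746(70.3 − T) = 26148 + 295.121 T
113235 − 26148 = 1905.867 T
T = 87087 / 1905.867 = 45.69 °C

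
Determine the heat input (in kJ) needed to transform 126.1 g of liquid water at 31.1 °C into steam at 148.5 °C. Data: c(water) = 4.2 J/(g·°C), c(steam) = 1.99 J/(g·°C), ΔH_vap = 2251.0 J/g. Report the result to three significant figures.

q = 333 kJ

q1 (heat water 31.1→100.0 °C): 126.1 × 4.2 × 68.9 = 36491 J
q2 (vaporize at 100 °C): 126.1 × 2251.0 = 283851 J
q3 (heat steam 100.0→148.5 °C): 126.1 × 1.99 × 48.5 = 12171 J
Total: 36491 + 283851 + 12171 = 332513 J = 333 kJ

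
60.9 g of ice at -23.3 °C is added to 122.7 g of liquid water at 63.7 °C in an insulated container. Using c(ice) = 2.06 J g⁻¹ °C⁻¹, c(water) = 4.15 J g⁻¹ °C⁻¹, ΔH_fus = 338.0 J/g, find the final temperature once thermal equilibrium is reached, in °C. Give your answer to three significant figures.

T_f = 11.7 °C

Heat to bring ice to 0 °C and melt it: q₁ = 60.9×2.06×23.3 + 60.9×338.0 = 23507 J
Heat the water can supply cooling to 0 °C: 122.7×4.15×63.7 = 32436.4 J > q₁, so all ice melts.
Energy balance: 122.7×4.15×(63.7 − T) = 23507 + 60.9×4.15×(T − 0)
509.205(63.7 − T) = 23507 + 252.735 T
32436.4 − 23507 = 761.940 T
T = 8929.4 / 761.940 = 11.72 °C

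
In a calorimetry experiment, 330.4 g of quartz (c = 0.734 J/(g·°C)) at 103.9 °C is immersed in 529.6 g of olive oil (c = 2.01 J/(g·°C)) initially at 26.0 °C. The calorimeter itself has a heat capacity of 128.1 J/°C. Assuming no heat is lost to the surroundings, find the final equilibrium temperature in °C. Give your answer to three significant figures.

T_f = 39.2 °C

Heat lost by quartz = heat gained by olive oil + calorimeter.
(330.4)(0.734)(103.9 − T) = [(529.6)(2.01) + 128.1](T − 26.0)
242.5136 (103.9 − T) = 1192.596 (T − 26.0)
25197 − 242.5136 T = 1192.596 T − 31007
56204 = 1435.1096 T
T = 39.16 °C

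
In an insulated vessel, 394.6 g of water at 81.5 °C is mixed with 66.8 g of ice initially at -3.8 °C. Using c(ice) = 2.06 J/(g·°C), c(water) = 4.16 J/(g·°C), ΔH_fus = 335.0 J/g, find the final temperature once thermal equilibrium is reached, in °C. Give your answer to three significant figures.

T_f = 57.8 °C

Heat to bring ice to 0 °C and melt it: q₁ = 66.8×2.06×3.8 + 66.8×335.0 = 22901 J
Heat the water can supply cooling to 0 °C: 394.6×4.16×81.5 = 133785 J > q₁, so all ice melts.
Energy balance: 394.6×4.16×(81.5 − T) = 22901 + 66.8×4.16×(T − 0)
1641.536(81.5 − T) = 22901 + 277.888 T
133785 − 22901 = 1919.424 T
T = 110884 / 1919.424 = 57.77 °C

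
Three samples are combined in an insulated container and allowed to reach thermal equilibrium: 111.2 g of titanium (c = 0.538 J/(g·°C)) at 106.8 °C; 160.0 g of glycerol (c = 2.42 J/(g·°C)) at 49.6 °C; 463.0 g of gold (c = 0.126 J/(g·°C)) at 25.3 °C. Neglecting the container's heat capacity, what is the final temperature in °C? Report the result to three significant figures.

Σ mᵢcᵢ(T − Tᵢ) = 0  ⇒  T = Σ mᵢcᵢTᵢ / Σ mᵢcᵢ
Σ mᵢcᵢ = 111.2×0.538 + 160.0×2.42 + 463.0×0.126 = 505.3636
Σ mᵢcᵢTᵢ = 59.8256×106.8 + 387.2×49.6 + 58.338×25.3 = 27070
T = 27070 / 505.3636 = 53.57 °C

T_f = 53.6 °C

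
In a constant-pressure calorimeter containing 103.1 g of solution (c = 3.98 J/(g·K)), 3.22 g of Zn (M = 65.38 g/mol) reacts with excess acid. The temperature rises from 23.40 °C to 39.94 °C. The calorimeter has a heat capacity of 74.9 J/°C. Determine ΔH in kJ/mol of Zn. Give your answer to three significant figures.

|ΔT| = |39.94 − 23.40| = 16.54 °C
|q_surr| = (103.1 × 3.98 + 74.9) × 16.54 = 485.238 × 16.54 = 8026 J
n(Zn) = 3.22 / 65.38 = 0.04925 mol
Temperature rose, so q_rxn = −|q_surr| = -8.026 kJ
ΔH = q_rxn / n = -163.0 kJ/mol

ΔH = -163 kJ/mol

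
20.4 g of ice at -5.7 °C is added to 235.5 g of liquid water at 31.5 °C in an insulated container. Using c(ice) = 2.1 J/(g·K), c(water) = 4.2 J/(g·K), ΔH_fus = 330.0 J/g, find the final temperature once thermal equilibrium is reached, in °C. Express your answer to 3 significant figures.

Heat to bring ice to 0 °C and melt it: q₁ = 20.4×2.1×5.7 + 20.4×330.0 = 6976.2 J
Heat the water can supply cooling to 0 °C: 235.5×4.2×31.5 = 31156.7 J > q₁, so all ice melts.
Energy balance: 235.5×4.2×(31.5 − T) = 6976.2 + 20.4×4.2×(T − 0)
989.1(31.5 − T) = 6976.2 + 85.68 T
31156.7 − 6976.2 = 1074.78 T
T = 24180.5 / 1074.78 = 22.50 °C

T_f = 22.5 °C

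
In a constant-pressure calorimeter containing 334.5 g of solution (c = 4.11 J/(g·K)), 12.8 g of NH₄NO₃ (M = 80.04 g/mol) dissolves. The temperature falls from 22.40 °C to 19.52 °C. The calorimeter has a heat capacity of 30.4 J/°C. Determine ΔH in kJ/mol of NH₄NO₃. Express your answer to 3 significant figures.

|ΔT| = |19.52 − 22.40| = 2.88 °C
|q_surr| = (334.5 × 4.11 + 30.4) × 2.88 = 1405.195 × 2.88 = 4047 J
n(NH₄NO₃) = 12.8 / 80.04 = 0.1599 mol
Temperature fell, so q_rxn = +|q_surr| = 4.047 kJ
ΔH = q_rxn / n = 25.31 kJ/mol

ΔH = 25.3 kJ/mol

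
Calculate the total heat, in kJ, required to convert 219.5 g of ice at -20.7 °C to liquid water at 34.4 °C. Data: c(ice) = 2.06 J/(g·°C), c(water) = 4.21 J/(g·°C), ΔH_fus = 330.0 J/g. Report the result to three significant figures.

q = 114 kJ

q1 (heat ice -20.7→0.0 °C): 219.5 × 2.06 × 20.7 = 9360 J
q2 (melt at 0 °C): 219.5 × 330.0 = 72435 J
q3 (heat water 0.0→34.4 °C): 219.5 × 4.21 × 34.4 = 31789 J
Total: 9360 + 72435 + 31789 = 113584 J = 114 kJ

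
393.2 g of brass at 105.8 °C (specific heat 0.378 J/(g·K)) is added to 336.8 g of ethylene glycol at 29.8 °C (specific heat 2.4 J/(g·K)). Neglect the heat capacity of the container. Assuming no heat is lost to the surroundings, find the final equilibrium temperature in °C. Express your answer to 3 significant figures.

T_f = 41.6 °C

Heat lost by brass = heat gained by ethylene glycol.
(393.2)(0.378)(105.8 − T) = (336.8)(2.4)(T − 29.8)
148.6296 (105.8 − T) = 808.32 (T − 29.8)
15725 − 148.6296 T = 808.32 T − 24088
39813 = 956.9496 T
T = 41.60 °C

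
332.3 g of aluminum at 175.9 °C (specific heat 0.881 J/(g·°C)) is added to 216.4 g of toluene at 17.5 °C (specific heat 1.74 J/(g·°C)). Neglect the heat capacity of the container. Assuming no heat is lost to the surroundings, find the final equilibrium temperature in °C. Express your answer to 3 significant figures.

T_f = 86.8 °C

Heat lost by aluminum = heat gained by toluene.
(332.3)(0.881)(175.9 − T) = (216.4)(1.74)(T − 17.5)
292.7563 (175.9 − T) = 376.536 (T − 17.5)
51496 − 292.7563 T = 376.536 T − 6589.4
58085.4 = 669.2923 T
T = 86.79 °C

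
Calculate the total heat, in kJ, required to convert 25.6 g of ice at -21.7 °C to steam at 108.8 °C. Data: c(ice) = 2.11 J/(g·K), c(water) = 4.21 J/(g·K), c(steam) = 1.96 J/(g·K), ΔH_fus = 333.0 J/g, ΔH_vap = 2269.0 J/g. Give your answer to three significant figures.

q = 79.0 kJ

q1 (heat ice -21.7→0.0 °C): 25.6 × 2.11 × 21.7 = 1172 J
q2 (melt at 0 °C): 25.6 × 333.0 = 8525 J
q3 (heat water 0.0→100.0 °C): 25.6 × 4.21 × 100.0 = 10778 J
q4 (vaporize at 100 °C): 25.6 × 2269.0 = 58086 J
q5 (heat steam 100.0→108.8 °C): 25.6 × 1.96 × 8.8 = 442 J
Total: 1172 + 8525 + 10778 + 58086 + 442 = 79003 J = 79.0 kJ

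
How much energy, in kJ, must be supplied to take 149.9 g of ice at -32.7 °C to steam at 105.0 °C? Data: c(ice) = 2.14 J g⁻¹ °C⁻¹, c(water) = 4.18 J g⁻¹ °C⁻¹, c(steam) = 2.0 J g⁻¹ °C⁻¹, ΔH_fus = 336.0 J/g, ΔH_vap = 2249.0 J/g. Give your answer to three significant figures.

q = 462 kJ

q1 (heat ice -32.7→0.0 °C): 149.9 × 2.14 × 32.7 = 10490 J
q2 (melt at 0 °C): 149.9 × 336.0 = 50366 J
q3 (heat water 0.0→100.0 °C): 149.9 × 4.18 × 100.0 = 62658 J
q4 (vaporize at 100 °C): 149.9 × 2249.0 = 337125 J
q5 (heat steam 100.0→105.0 °C): 149.9 × 2.0 × 5.0 = 1499 J
Total: 10490 + 50366 + 62658 + 337125 + 1499 = 462138 J = 462 kJ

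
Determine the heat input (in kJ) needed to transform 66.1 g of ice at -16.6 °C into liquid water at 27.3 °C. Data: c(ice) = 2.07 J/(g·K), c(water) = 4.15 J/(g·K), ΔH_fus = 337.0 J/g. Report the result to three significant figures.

q1 (heat ice -16.6→0.0 °C): 66.1 × 2.07 × 16.6 = 2271 J
q2 (melt at 0 °C): 66.1 × 337.0 = 22276 J
q3 (heat water 0.0→27.3 °C): 66.1 × 4.15 × 27.3 = 7489 J
Total: 2271 + 22276 + 7489 = 32036 J = 32.0 kJ

q = 32.0 kJ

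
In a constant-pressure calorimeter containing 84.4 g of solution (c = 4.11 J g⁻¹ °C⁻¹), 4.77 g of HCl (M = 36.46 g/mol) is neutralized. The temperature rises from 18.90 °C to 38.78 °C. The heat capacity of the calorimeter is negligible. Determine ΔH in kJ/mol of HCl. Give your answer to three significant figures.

|ΔT| = |38.78 − 18.90| = 19.88 °C
|q_surr| = (84.4 × 4.11) × 19.88 = 346.884 × 19.88 = 6896 J
n(HCl) = 4.77 / 36.46 = 0.1308 mol
Temperature rose, so q_rxn = −|q_surr| = -6.896 kJ
ΔH = q_rxn / n = -52.72 kJ/mol

ΔH = -52.7 kJ/mol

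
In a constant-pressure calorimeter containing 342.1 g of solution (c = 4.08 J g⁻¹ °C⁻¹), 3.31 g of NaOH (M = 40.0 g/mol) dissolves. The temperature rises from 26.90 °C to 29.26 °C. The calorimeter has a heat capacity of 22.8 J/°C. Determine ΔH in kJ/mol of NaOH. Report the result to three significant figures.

ΔH = -40.5 kJ/mol

|ΔT| = |29.26 − 26.90| = 2.36 °C
|q_surr| = (342.1 × 4.08 + 22.8) × 2.36 = 1418.568 × 2.36 = 3348 J
n(NaOH) = 3.31 / 40.0 = 0.08275 mol
Temperature rose, so q_rxn = −|q_surr| = -3.348 kJ
ΔH = q_rxn / n = -40.46 kJ/mol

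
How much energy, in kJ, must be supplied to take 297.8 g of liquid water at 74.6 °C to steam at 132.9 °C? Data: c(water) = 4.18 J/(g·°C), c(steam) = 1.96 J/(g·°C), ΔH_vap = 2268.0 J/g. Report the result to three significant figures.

q = 726 kJ

q1 (heat water 74.6→100.0 °C): 297.8 × 4.18 × 25.4 = 31618 J
q2 (vaporize at 100 °C): 297.8 × 2268.0 = 675410 J
q3 (heat steam 100.0→132.9 °C): 297.8 × 1.96 × 32.9 = 19203 J
Total: 31618 + 675410 + 19203 = 726231 J = 726 kJ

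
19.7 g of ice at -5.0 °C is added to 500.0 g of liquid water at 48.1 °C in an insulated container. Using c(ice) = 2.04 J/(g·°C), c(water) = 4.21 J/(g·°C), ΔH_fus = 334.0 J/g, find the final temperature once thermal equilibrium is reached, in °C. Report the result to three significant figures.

T_f = 43.2 °C

Heat to bring ice to 0 °C and melt it: q₁ = 19.7×2.04×5.0 + 19.7×334.0 = 6780.7 J
Heat the water can supply cooling to 0 °C: 500.0×4.21×48.1 = 101251 J > q₁, so all ice melts.
Energy balance: 500.0×4.21×(48.1 − T) = 6780.7 + 19.7×4.21×(T − 0)
2105(48.1 − T) = 6780.7 + 82.937 T
101251 − 6780.7 = 2187.937 T
T = 94470.3 / 2187.937 = 43.18 °C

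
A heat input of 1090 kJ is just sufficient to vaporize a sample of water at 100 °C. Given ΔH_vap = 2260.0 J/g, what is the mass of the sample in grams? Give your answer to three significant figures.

m = q / ΔH_vap = 1090000 J / 2260.0 J/g = 482 g

m = 482 g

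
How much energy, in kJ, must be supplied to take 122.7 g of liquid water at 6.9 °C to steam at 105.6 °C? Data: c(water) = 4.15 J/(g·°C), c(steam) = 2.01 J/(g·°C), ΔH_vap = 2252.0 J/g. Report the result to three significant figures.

q = 325 kJ

q1 (heat water 6.9→100.0 °C): 122.7 × 4.15 × 93.1 = 47407 J
q2 (vaporize at 100 °C): 122.7 × 2252.0 = 276320 J
q3 (heat steam 100.0→105.6 °C): 122.7 × 2.01 × 5.6 = 1381 J
Total: 47407 + 276320 + 1381 = 325108 J = 325 kJ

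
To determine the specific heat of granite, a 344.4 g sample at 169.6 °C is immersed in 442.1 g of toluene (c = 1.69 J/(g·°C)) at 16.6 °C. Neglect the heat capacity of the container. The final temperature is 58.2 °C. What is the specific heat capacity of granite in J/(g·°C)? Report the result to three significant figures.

q_gained = (442.1 × 1.69) × (58.2 − 16.6) = 31080 J
q_lost = 344.4 × c × (169.6 − 58.2) = 38366.16 c
Set equal: c = 31080 / 38366.16 = 0.810 J/(g·°C)

c = 0.810 J/(g·°C)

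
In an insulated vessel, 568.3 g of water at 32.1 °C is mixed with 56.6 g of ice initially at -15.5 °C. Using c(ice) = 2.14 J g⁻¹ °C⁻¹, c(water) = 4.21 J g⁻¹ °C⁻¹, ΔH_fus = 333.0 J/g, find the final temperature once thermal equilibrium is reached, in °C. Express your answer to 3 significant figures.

T_f = 21.3 °C

Heat to bring ice to 0 °C and melt it: q₁ = 56.6×2.14×15.5 + 56.6×333.0 = 20725 J
Heat the water can supply cooling to 0 °C: 568.3×4.21×32.1 = 76800.6 J > q₁, so all ice melts.
Energy balance: 568.3×4.21×(32.1 − T) = 20725 + 56.6×4.21×(T − 0)
2392.543(32.1 − T) = 20725 + 238.286 T
76800.6 − 20725 = 2630.829 T
T = 56075.6 / 2630.829 = 21.31 °C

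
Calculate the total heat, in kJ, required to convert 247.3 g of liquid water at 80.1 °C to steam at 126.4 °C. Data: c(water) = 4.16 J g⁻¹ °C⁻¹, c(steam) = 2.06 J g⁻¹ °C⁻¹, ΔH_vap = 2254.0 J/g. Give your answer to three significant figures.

q1 (heat water 80.1→100.0 °C): 247.3 × 4.16 × 19.9 = 20472 J
q2 (vaporize at 100 °C): 247.3 × 2254.0 = 557414 J
q3 (heat steam 100.0→126.4 °C): 247.3 × 2.06 × 26.4 = 13449 J
Total: 20472 + 557414 + 13449 = 591335 J = 591 kJ

q = 591 kJ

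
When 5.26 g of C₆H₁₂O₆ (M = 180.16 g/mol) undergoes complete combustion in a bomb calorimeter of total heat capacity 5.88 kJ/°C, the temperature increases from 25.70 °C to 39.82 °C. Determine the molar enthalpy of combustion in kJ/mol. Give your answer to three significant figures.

ΔT = 39.82 − 25.70 = 14.12 °C
q_cal = C_cal × ΔT = 5.88 × 14.12 = 83.0256 kJ
n = 5.26 / 180.16 = 0.02920 mol
q_rxn = −q_cal = -83.0256 kJ
ΔH = -83.0256 / 0.02920 = -2843 kJ/mol

ΔH = -2840 kJ/mol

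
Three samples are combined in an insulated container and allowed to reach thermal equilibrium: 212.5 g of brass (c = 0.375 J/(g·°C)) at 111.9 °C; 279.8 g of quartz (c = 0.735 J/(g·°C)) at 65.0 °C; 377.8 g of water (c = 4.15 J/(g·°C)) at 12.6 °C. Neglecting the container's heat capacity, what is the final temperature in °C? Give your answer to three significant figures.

Σ mᵢcᵢ(T − Tᵢ) = 0  ⇒  T = Σ mᵢcᵢTᵢ / Σ mᵢcᵢ
Σ mᵢcᵢ = 212.5×0.375 + 279.8×0.735 + 377.8×4.15 = 1853.2105
Σ mᵢcᵢTᵢ = 79.6875×111.9 + 205.653×65.0 + 1567.87×12.6 = 42040
T = 42040 / 1853.2105 = 22.68 °C

T_f = 22.7 °C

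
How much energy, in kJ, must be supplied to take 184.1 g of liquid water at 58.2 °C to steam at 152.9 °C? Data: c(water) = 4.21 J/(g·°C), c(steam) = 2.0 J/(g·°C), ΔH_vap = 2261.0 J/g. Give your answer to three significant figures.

q1 (heat water 58.2→100.0 °C): 184.1 × 4.21 × 41.8 = 32398 J
q2 (vaporize at 100 °C): 184.1 × 2261.0 = 416250 J
q3 (heat steam 100.0→152.9 °C): 184.1 × 2.0 × 52.9 = 19478 J
Total: 32398 + 416250 + 19478 = 468126 J = 468 kJ

q = 468 kJ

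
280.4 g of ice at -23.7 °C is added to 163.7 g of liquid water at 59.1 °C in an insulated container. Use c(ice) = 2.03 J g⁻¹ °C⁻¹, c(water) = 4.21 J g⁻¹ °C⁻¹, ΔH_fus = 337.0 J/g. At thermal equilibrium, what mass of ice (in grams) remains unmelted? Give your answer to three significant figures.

Heat to warm all ice to 0 °C: 280.4×2.03×23.7 = 13490 J
Heat released by water cooling to 0 °C: 163.7×4.21×59.1 = 40730 J
40730 J < 13490 + 280.4×337.0 = 107984.8 J, so not all ice melts; final T = 0 °C.
Heat left for melting: 40730 − 13490 = 27240 J
Mass melted = 27240 / 337.0 = 80.83 g
Ice remaining = 280.4 − 80.83 = 199.57 g

m_ice remaining = 200 g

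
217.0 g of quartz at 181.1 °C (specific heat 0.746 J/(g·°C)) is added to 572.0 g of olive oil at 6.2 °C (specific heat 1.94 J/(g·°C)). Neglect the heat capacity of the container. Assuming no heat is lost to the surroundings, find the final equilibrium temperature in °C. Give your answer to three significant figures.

T_f = 28.5 °C

Heat lost by quartz = heat gained by olive oil.
(217.0)(0.746)(181.1 − T) = (572.0)(1.94)(T − 6.2)
161.882 (181.1 − T) = 1109.68 (T − 6.2)
29317 − 161.882 T = 1109.68 T − 6880.0
36197.0 = 1271.562 T
T = 28.47 °C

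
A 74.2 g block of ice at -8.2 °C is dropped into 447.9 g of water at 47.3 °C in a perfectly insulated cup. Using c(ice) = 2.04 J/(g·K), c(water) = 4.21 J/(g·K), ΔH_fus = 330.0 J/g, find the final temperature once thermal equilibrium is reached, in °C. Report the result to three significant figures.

Heat to bring ice to 0 °C and melt it: q₁ = 74.2×2.04×8.2 + 74.2×330.0 = 25727 J
Heat the water can supply cooling to 0 °C: 447.9×4.21×47.3 = 89191.7 J > q₁, so all ice melts.
Energy balance: 447.9×4.21×(47.3 − T) = 25727 + 74.2×4.21×(T − 0)
1885.659(47.3 − T) = 25727 + 312.382 T
89191.7 − 25727 = 2198.041 T
T = 63464.7 / 2198.041 = 28.87 °C

T_f = 28.9 °C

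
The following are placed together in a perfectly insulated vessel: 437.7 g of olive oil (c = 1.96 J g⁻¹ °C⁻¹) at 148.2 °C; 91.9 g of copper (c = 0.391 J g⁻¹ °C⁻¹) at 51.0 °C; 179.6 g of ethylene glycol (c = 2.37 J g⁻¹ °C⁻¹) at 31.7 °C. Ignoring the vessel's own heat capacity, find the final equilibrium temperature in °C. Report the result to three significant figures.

T_f = 108 °C

Σ mᵢcᵢ(T − Tᵢ) = 0  ⇒  T = Σ mᵢcᵢTᵢ / Σ mᵢcᵢ
Σ mᵢcᵢ = 437.7×1.96 + 91.9×0.391 + 179.6×2.37 = 1319.4769
Σ mᵢcᵢTᵢ = 857.892×148.2 + 35.9329×51.0 + 425.652×31.7 = 142470
T = 142470 / 1319.4769 = 108.0 °C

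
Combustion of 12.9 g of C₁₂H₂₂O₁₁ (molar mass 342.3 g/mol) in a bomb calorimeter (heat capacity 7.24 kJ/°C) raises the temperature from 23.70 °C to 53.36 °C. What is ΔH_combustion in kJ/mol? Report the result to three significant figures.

ΔT = 53.36 − 23.70 = 29.66 °C
q_cal = C_cal × ΔT = 7.24 × 29.66 = 214.7384 kJ
n = 12.9 / 342.3 = 0.03769 mol
q_rxn = −q_cal = -214.7384 kJ
ΔH = -214.7384 / 0.03769 = -5697 kJ/mol

ΔH = -5700 kJ/mol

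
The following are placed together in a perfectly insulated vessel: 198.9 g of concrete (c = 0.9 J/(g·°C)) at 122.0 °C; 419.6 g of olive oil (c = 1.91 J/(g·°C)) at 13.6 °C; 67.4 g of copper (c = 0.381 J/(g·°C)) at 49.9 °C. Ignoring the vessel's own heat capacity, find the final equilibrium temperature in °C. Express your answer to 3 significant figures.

T_f = 33.8 °C

Σ mᵢcᵢ(T − Tᵢ) = 0  ⇒  T = Σ mᵢcᵢTᵢ / Σ mᵢcᵢ
Σ mᵢcᵢ = 198.9×0.9 + 419.6×1.91 + 67.4×0.381 = 1006.1254
Σ mᵢcᵢTᵢ = 179.01×122.0 + 801.436×13.6 + 25.6794×49.9 = 34020
T = 34020 / 1006.1254 = 33.81 °C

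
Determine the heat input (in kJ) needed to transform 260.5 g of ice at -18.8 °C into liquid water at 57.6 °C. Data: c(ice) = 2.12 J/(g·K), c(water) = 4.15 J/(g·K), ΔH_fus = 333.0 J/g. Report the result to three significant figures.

q = 159 kJ

q1 (heat ice -18.8→0.0 °C): 260.5 × 2.12 × 18.8 = 10382 J
q2 (melt at 0 °C): 260.5 × 333.0 = 86747 J
q3 (heat water 0.0→57.6 °C): 260.5 × 4.15 × 57.6 = 62270 J
Total: 10382 + 86747 + 62270 = 159399 J = 159 kJ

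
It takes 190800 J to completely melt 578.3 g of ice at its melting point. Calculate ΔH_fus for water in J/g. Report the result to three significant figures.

ΔH_fus = q / m = 190800 / 578.3 = 330 J/g

ΔH_fus = 330 J/g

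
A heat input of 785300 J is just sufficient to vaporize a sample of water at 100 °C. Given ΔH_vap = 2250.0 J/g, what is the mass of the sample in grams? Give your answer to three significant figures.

m = 349 g

m = q / ΔH_vap = 785300 J / 2250.0 J/g = 349 g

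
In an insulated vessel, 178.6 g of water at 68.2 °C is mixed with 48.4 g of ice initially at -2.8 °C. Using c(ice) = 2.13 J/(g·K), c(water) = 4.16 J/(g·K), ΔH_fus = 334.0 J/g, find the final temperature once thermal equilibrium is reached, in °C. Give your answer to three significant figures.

Heat to bring ice to 0 °C and melt it: q₁ = 48.4×2.13×2.8 + 48.4×334.0 = 16454 J
Heat the water can supply cooling to 0 °C: 178.6×4.16×68.2 = 50671.0 J > q₁, so all ice melts.
Energy balance: 178.6×4.16×(68.2 − T) = 16454 + 48.4×4.16×(T − 0)
742.976(68.2 − T) = 16454 + 201.344 T
50671.0 − 16454 = 944.320 T
T = 34217.0 / 944.320 = 36.23 °C

T_f = 36.2 °C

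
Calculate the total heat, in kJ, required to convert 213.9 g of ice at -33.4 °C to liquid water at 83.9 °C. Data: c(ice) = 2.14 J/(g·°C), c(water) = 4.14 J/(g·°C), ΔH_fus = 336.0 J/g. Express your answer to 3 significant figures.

q1 (heat ice -33.4→0.0 °C): 213.9 × 2.14 × 33.4 = 15289 J
q2 (melt at 0 °C): 213.9 × 336.0 = 71870 J
q3 (heat water 0.0→83.9 °C): 213.9 × 4.14 × 83.9 = 74297 J
Total: 15289 + 71870 + 74297 = 161456 J = 161 kJ

q = 161 kJ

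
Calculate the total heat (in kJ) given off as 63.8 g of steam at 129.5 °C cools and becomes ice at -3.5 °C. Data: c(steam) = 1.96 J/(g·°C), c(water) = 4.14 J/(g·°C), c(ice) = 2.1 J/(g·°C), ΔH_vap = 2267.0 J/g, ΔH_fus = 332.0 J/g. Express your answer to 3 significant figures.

q1 (cool steam 129.5→100 °C): 63.8 × 1.96 × 29.5 = 3689 J
q2 (condense at 100 °C): 63.8 × 2267.0 = 144635 J
q3 (cool water 100→0 °C): 63.8 × 4.14 × 100.0 = 26413 J
q4 (freeze at 0 °C): 63.8 × 332.0 = 21182 J
q5 (cool ice 0→-3.5 °C): 63.8 × 2.1 × 3.5 = 469 J
Total: 3689 + 144635 + 26413 + 21182 + 469 = 196388 J = 196 kJ

q = 196 kJ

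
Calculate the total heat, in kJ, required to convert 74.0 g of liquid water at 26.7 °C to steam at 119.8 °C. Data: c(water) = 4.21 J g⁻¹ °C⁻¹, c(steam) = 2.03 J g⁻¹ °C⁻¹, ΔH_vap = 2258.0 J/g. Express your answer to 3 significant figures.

q1 (heat water 26.7→100.0 °C): 74.0 × 4.21 × 73.3 = 22836 J
q2 (vaporize at 100 °C): 74.0 × 2258.0 = 167092 J
q3 (heat steam 100.0→119.8 °C): 74.0 × 2.03 × 19.8 = 2974 J
Total: 22836 + 167092 + 2974 = 192902 J = 193 kJ

q = 193 kJ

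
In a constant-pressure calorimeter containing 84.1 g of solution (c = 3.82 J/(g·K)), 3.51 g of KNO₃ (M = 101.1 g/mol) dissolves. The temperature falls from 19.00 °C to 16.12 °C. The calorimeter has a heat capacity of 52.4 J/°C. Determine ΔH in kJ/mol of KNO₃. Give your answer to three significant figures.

ΔH = 31.0 kJ/mol

|ΔT| = |16.12 − 19.00| = 2.88 °C
|q_surr| = (84.1 × 3.82 + 52.4) × 2.88 = 373.662 × 2.88 = 1076 J
n(KNO₃) = 3.51 / 101.1 = 0.03472 mol
Temperature fell, so q_rxn = +|q_surr| = 1.076 kJ
ΔH = q_rxn / n = 30.99 kJ/mol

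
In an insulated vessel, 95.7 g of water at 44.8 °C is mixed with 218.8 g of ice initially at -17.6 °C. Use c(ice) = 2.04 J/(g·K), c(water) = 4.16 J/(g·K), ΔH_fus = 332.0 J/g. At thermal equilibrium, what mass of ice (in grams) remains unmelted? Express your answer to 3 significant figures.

m_ice remaining = 189 g

Heat to warm all ice to 0 °C: 218.8×2.04×17.6 = 7855.8 J
Heat released by water cooling to 0 °C: 95.7×4.16×44.8 = 17835 J
17835 J < 7855.8 + 218.8×332.0 = 80497.4 J, so not all ice melts; final T = 0 °C.
Heat left for melting: 17835 − 7855.8 = 9979.2 J
Mass melted = 9979.2 / 332.0 = 30.06 g
Ice remaining = 218.8 − 30.06 = 188.74 g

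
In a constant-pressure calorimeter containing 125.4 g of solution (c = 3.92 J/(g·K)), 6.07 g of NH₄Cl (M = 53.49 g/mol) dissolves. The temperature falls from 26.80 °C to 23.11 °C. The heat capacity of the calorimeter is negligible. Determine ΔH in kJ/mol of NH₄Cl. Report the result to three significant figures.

|ΔT| = |23.11 − 26.80| = 3.69 °C
|q_surr| = (125.4 × 3.92) × 3.69 = 491.568 × 3.69 = 1814 J
n(NH₄Cl) = 6.07 / 53.49 = 0.1135 mol
Temperature fell, so q_rxn = +|q_surr| = 1.814 kJ
ΔH = q_rxn / n = 15.98 kJ/mol

ΔH = 16.0 kJ/mol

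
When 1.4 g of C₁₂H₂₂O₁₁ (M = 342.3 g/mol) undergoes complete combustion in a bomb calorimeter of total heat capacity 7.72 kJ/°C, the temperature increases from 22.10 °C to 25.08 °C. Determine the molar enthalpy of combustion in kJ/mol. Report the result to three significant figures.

ΔT = 25.08 − 22.10 = 2.98 °C
q_cal = C_cal × ΔT = 7.72 × 2.98 = 23.0056 kJ
n = 1.4 / 342.3 = 0.004090 mol
q_rxn = −q_cal = -23.0056 kJ
ΔH = -23.0056 / 0.004090 = -5624.8 kJ/mol

ΔH = -5620 kJ/mol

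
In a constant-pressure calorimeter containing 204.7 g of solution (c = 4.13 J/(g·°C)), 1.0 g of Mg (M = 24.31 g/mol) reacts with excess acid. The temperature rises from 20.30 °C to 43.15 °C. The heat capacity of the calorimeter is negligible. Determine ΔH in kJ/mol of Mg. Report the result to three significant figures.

ΔH = -470 kJ/mol

|ΔT| = |43.15 − 20.30| = 22.85 °C
|q_surr| = (204.7 × 4.13) × 22.85 = 845.411 × 22.85 = 19320 J
n(Mg) = 1.0 / 24.31 = 0.04114 mol
Temperature rose, so q_rxn = −|q_surr| = -19.32 kJ
ΔH = q_rxn / n = -469.6 kJ/mol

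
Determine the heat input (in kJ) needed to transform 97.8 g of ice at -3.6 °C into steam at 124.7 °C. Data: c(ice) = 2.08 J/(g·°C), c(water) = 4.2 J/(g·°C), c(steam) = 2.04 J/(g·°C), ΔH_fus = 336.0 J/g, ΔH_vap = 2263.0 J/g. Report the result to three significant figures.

q1 (heat ice -3.6→0.0 °C): 97.8 × 2.08 × 3.6 = 732 J
q2 (melt at 0 °C): 97.8 × 336.0 = 32861 J
q3 (heat water 0.0→100.0 °C): 97.8 × 4.2 × 100.0 = 41076 J
q4 (vaporize at 100 °C): 97.8 × 2263.0 = 221321 J
q5 (heat steam 100.0→124.7 °C): 97.8 × 2.04 × 24.7 = 4928 J
Total: 732 + 32861 + 41076 + 221321 + 4928 = 300918 J = 301 kJ

q = 301 kJ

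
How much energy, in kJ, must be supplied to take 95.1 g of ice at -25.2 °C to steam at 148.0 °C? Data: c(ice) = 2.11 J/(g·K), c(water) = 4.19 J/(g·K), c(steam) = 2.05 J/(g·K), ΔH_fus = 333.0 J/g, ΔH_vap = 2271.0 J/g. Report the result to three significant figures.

q = 302 kJ

q1 (heat ice -25.2→0.0 °C): 95.1 × 2.11 × 25.2 = 5057 J
q2 (melt at 0 °C): 95.1 × 333.0 = 31668 J
q3 (heat water 0.0→100.0 °C): 95.1 × 4.19 × 100.0 = 39847 J
q4 (vaporize at 100 °C): 95.1 × 2271.0 = 215972 J
q5 (heat steam 100.0→148.0 °C): 95.1 × 2.05 × 48.0 = 9358 J
Total: 5057 + 31668 + 39847 + 215972 + 9358 = 301902 J = 302 kJ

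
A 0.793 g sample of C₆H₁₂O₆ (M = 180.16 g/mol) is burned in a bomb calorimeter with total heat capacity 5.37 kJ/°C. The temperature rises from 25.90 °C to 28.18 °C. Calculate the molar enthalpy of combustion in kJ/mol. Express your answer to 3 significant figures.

ΔH = -2780 kJ/mol

ΔT = 28.18 − 25.90 = 2.28 °C
q_cal = C_cal × ΔT = 5.37 × 2.28 = 12.2436 kJ
n = 0.793 / 180.16 = 0.004402 mol
q_rxn = −q_cal = -12.2436 kJ
ΔH = -12.2436 / 0.004402 = -2781 kJ/mol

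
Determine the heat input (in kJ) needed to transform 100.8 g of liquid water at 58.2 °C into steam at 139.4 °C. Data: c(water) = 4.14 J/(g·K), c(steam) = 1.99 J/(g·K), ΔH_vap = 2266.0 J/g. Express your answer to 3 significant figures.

q = 254 kJ

q1 (heat water 58.2→100.0 °C): 100.8 × 4.14 × 41.8 = 17444 J
q2 (vaporize at 100 °C): 100.8 × 2266.0 = 228413 J
q3 (heat steam 100.0→139.4 °C): 100.8 × 1.99 × 39.4 = 7903 J
Total: 17444 + 228413 + 7903 = 253760 J = 254 kJ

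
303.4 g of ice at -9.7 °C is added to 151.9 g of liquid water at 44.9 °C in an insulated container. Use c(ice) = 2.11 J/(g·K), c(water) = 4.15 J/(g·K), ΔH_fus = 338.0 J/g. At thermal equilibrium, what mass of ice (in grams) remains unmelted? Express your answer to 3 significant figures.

m_ice remaining = 238 g

Heat to warm all ice to 0 °C: 303.4×2.11×9.7 = 6209.7 J
Heat released by water cooling to 0 °C: 151.9×4.15×44.9 = 28304 J
28304 J < 6209.7 + 303.4×338.0 = 108758.9 J, so not all ice melts; final T = 0 °C.
Heat left for melting: 28304 − 6209.7 = 22094.3 J
Mass melted = 22094.3 / 338.0 = 65.37 g
Ice remaining = 303.4 − 65.37 = 238.03 g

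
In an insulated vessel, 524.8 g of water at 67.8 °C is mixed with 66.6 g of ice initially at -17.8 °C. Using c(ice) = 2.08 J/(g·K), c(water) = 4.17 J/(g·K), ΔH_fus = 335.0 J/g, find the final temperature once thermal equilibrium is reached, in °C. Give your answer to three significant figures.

T_f = 50.1 °C

Heat to bring ice to 0 °C and melt it: q₁ = 66.6×2.08×17.8 + 66.6×335.0 = 24777 J
Heat the water can supply cooling to 0 °C: 524.8×4.17×67.8 = 148375 J > q₁, so all ice melts.
Energy balance: 524.8×4.17×(67.8 − T) = 24777 + 66.6×4.17×(T − 0)
2188.416(67.8 − T) = 24777 + 277.722 T
148375 − 24777 = 2466.138 T
T = 123598 / 2466.138 = 50.12 °C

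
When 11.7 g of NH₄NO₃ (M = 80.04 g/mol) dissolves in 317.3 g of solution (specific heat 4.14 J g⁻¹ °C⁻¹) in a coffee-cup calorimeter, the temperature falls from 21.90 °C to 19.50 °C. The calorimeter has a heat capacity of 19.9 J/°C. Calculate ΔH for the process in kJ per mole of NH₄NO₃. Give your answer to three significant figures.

ΔH = 21.9 kJ/mol

|ΔT| = |19.50 − 21.90| = 2.40 °C
|q_surr| = (317.3 × 4.14 + 19.9) × 2.40 = 1333.522 × 2.40 = 3200 J
n(NH₄NO₃) = 11.7 / 80.04 = 0.1462 mol
Temperature fell, so q_rxn = +|q_surr| = 3.200 kJ
ΔH = q_rxn / n = 21.89 kJ/mol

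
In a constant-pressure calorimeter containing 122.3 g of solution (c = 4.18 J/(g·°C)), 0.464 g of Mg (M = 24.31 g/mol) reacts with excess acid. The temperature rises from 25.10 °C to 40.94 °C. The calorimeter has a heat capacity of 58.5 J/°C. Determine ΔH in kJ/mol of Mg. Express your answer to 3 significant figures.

|ΔT| = |40.94 − 25.10| = 15.84 °C
|q_surr| = (122.3 × 4.18 + 58.5) × 15.84 = 569.714 × 15.84 = 9024 J
n(Mg) = 0.464 / 24.31 = 0.01909 mol
Temperature rose, so q_rxn = −|q_surr| = -9.024 kJ
ΔH = q_rxn / n = -472.7 kJ/mol

ΔH = -473 kJ/mol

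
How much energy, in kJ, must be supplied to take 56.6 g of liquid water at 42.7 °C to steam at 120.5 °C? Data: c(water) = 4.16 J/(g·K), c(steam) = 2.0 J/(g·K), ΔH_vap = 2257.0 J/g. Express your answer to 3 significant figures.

q1 (heat water 42.7→100.0 °C): 56.6 × 4.16 × 57.3 = 13492 J
q2 (vaporize at 100 °C): 56.6 × 2257.0 = 127746 J
q3 (heat steam 100.0→120.5 °C): 56.6 × 2.0 × 20.5 = 2321 J
Total: 13492 + 127746 + 2321 = 143559 J = 144 kJ

q = 144 kJ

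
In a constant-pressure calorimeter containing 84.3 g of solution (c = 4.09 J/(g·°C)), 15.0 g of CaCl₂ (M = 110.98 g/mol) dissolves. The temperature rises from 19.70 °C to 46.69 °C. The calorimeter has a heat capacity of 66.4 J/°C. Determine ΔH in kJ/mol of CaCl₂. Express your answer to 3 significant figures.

ΔH = -82.1 kJ/mol

|ΔT| = |46.69 − 19.70| = 26.99 °C
|q_surr| = (84.3 × 4.09 + 66.4) × 26.99 = 411.187 × 26.99 = 11100 J
n(CaCl₂) = 15.0 / 110.98 = 0.1352 mol
Temperature rose, so q_rxn = −|q_surr| = -11.10 kJ
ΔH = q_rxn / n = -82.10 kJ/mol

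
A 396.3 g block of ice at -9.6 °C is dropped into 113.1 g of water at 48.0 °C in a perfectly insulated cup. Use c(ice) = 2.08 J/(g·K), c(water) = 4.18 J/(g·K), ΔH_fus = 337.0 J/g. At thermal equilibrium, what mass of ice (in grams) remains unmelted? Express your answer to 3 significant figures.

m_ice remaining = 352 g

Heat to warm all ice to 0 °C: 396.3×2.08×9.6 = 7913.3 J
Heat released by water cooling to 0 °C: 113.1×4.18×48.0 = 22692 J
22692 J < 7913.3 + 396.3×337.0 = 141466.4 J, so not all ice melts; final T = 0 °C.
Heat left for melting: 22692 − 7913.3 = 14778.7 J
Mass melted = 14778.7 / 337.0 = 43.85 g
Ice remaining = 396.3 − 43.85 = 352.45 g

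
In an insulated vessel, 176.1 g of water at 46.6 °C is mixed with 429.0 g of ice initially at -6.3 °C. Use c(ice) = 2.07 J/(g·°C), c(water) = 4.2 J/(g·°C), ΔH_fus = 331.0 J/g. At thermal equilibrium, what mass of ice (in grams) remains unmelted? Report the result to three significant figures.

m_ice remaining = 342 g

Heat to warm all ice to 0 °C: 429.0×2.07×6.3 = 5594.6 J
Heat released by water cooling to 0 °C: 176.1×4.2×46.6 = 34466 J
34466 J < 5594.6 + 429.0×331.0 = 147593.6 J, so not all ice melts; final T = 0 °C.
Heat left for melting: 34466 − 5594.6 = 28871.4 J
Mass melted = 28871.4 / 331.0 = 87.22 g
Ice remaining = 429.0 − 87.22 = 341.78 g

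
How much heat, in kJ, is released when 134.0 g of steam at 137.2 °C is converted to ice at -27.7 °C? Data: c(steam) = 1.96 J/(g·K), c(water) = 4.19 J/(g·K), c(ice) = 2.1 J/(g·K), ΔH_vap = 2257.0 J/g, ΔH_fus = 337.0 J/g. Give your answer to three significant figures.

q1 (cool steam 137.2→100 °C): 134.0 × 1.96 × 37.2 = 9770 J
q2 (condense at 100 °C): 134.0 × 2257.0 = 302438 J
q3 (cool water 100→0 °C): 134.0 × 4.19 × 100.0 = 56146 J
q4 (freeze at 0 °C): 134.0 × 337.0 = 45158 J
q5 (cool ice 0→-27.7 °C): 134.0 × 2.1 × 27.7 = 7795 J
Total: 9770 + 302438 + 56146 + 45158 + 7795 = 421307 J = 421 kJ

q = 421 kJ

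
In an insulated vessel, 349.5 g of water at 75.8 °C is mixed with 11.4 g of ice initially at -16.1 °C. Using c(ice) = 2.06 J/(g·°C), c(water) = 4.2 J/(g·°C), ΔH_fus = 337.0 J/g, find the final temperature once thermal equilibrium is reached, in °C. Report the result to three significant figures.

T_f = 70.6 °C

Heat to bring ice to 0 °C and melt it: q₁ = 11.4×2.06×16.1 + 11.4×337.0 = 4219.9 J
Heat the water can supply cooling to 0 °C: 349.5×4.2×75.8 = 111267 J > q₁, so all ice melts.
Energy balance: 349.5×4.2×(75.8 − T) = 4219.9 + 11.4×4.2×(T − 0)
1467.9(75.8 − T) = 4219.9 + 47.88 T
111267 − 4219.9 = 1515.78 T
T = 107047.1 / 1515.78 = 70.62 °C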